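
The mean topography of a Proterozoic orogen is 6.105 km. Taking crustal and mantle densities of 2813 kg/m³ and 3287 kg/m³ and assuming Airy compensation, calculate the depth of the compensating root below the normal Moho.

Balancing pressure at the compensation depth: the weight of the topography is balanced by the buoyancy of the root, ρ_c h = (ρ_m − ρ_c) r.
r = h · ρ_c / (ρ_m − ρ_c) = 6.105 km × 2813 / (3287 − 2813) = 36.2 km.

36.2 km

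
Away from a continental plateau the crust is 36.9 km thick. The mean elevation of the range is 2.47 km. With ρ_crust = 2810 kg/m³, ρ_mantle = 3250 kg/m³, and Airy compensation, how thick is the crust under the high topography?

Root depth r = h ρ_c / (ρ_m − ρ_c) = 2.47 km × 2810 / 440 = 15.77 km.
Total thickness = T + h + r = 36.9 km + 2.47 km + 15.77 km = 55.1 km.

55.1 km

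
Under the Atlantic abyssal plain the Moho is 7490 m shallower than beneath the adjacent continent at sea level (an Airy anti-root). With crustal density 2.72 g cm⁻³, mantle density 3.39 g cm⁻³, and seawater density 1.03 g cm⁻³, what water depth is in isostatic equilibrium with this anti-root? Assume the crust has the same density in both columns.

Replacing a thickness d of crust by seawater at the top must be balanced by replacing crust with mantle at the base: d (ρ_c − ρ_w) = a (ρ_m − ρ_c).
d = a (ρ_m − ρ_c)/(ρ_c − ρ_w) = 7490 m × 0.67/1.69 = 2970 m.

2970 m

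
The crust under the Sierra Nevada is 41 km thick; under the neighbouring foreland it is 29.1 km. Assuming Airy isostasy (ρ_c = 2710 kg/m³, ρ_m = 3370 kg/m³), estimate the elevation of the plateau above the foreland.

2.33 km

Excess crust Δ = 41 km − 29.1 km = 11.9 km, split between elevation h and root r with h + r = Δ.
Airy balance ρ_c h = (ρ_m − ρ_c) r gives r = h ρ_c/(ρ_m − ρ_c), so h (1 + ρ_c/(ρ_m − ρ_c)) = Δ, i.e. h = Δ (ρ_m − ρ_c)/ρ_m.
h = 11.9 km × 660/3370 = 2.33 km.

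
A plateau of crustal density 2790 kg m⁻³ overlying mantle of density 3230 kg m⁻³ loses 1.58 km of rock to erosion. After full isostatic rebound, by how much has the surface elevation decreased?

Rebound u = e ρ_c/ρ_m = 1.58 km × 2790/3230 = 1.365 km.
Net surface drop = e − u = 1.58 km − 1.365 km = e (ρ_m − ρ_c)/ρ_m = 0.215 km.

0.215 km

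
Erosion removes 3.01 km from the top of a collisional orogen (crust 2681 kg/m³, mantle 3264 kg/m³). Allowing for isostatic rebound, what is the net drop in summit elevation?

Rebound u = e ρ_c/ρ_m = 3.01 km × 2681/3264 = 2.472 km.
Net surface drop = e − u = 3.01 km − 2.472 km = e (ρ_m − ρ_c)/ρ_m = 0.538 km.

0.538 km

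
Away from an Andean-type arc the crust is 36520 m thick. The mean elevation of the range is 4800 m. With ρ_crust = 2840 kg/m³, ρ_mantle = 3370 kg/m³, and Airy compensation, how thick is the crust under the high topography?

Root depth r = h ρ_c / (ρ_m − ρ_c) = 4800 m × 2840 / 530 = 25720 m.
Total thickness = T + h + r = 36520 m + 4800 m + 25720 m = 67000 m.

67000 m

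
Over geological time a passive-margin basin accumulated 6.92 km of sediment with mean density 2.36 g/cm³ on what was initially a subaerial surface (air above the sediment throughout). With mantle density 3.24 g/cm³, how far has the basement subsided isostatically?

Subaerial load: s = t ρ_sed / ρ_m = 6.92 km × 2.36/3.24 = 5.04 km.

5.04 km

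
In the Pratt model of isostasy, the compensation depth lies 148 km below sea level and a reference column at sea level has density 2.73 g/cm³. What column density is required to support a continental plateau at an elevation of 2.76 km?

2.68 g/cm³

Pratt balance: ρ_ref D = ρ (D + h).
ρ = ρ_ref D/(D + h) = 2.73 × 148 km/(148 km + 2.76 km) = 2.68 g/cm³.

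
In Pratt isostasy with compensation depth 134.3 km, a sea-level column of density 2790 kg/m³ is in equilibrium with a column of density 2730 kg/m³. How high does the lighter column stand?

ρ_ref D = ρ (D + h) → h = D (ρ_ref − ρ)/ρ.
h = 134.3 km × (2790 − 2730)/2730 = 2.95 km.

2.95 km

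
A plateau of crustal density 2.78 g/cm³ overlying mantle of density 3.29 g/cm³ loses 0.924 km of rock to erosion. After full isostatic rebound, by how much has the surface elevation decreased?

Rebound u = e ρ_c/ρ_m = 0.924 km × 2.78/3.29 = 0.7808 km.
Net surface drop = e − u = 0.924 km − 0.7808 km = e (ρ_m − ρ_c)/ρ_m = 0.143 km.

0.143 km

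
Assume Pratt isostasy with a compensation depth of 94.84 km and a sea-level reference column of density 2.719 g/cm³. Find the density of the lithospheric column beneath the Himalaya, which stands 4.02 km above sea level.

2.61 g/cm³

Pratt balance: ρ_ref D = ρ (D + h).
ρ = ρ_ref D/(D + h) = 2.719 × 94.84 km/(94.84 km + 4.02 km) = 2.61 g/cm³.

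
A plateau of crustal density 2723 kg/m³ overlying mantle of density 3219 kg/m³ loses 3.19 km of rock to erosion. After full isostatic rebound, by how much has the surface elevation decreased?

0.492 km

Rebound u = e ρ_c/ρ_m = 3.19 km × 2723/3219 = 2.698 km.
Net surface drop = e − u = 3.19 km − 2.698 km = e (ρ_m − ρ_c)/ρ_m = 0.492 km.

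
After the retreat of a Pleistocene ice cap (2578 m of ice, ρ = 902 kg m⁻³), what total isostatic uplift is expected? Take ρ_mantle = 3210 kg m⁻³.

Removing the load lets mantle flow back in; uplift u satisfies ρ_ice t = ρ_m u.
u = t ρ_ice/ρ_m = 2578 m × 902/3210 = 724 m.

724 m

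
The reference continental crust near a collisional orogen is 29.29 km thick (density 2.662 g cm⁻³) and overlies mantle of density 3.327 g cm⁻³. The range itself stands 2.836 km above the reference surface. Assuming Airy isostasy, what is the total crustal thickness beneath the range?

Root depth r = h ρ_c / (ρ_m − ρ_c) = 2.836 km × 2.662 / 0.665 = 11.35 km.
Total thickness = T + h + r = 29.29 km + 2.836 km + 11.35 km = 43.5 km.

43.5 km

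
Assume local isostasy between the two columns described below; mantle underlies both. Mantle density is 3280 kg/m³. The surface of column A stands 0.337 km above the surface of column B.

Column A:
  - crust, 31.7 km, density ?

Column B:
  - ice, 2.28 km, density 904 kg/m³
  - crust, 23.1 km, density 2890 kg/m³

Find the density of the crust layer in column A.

2790 kg/m³

Take the compensation level at the base of the deeper column (depth z_c below the surface of column A) and equate Σ ρ_i t_i down to z_c; mantle fills any gap and the z_c terms cancel.
Column A: 31.7×ρ + (z_c − 31.7)×3280
Column B: 0.337×0 + 2.28×904 + 23.1×2890 + (z_c − 0.337 − 25.38)×3280
The z_c×3280 term appears on both sides and cancels. Collect the known terms of each column as K = Σ(ρt)_known − 3280 × (depth of known layers): K_A = 0 − 3280×31.7 = −103976; K_B = 68820.12 − 3280×(0.337 + 25.38) = −15531.64.
Balance: K_A + 31.7×ρ = K_B, so ρ = (K_B − K_A)/31.7 = 88444.4/31.7 = 2790 kg/m³.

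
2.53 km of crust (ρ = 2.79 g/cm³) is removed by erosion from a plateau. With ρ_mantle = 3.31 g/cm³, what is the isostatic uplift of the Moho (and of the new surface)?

Unloading: uplift u = e ρ_c/ρ_m = 2.53 km × 2.79/3.31 = 2.13 km.

2.13 km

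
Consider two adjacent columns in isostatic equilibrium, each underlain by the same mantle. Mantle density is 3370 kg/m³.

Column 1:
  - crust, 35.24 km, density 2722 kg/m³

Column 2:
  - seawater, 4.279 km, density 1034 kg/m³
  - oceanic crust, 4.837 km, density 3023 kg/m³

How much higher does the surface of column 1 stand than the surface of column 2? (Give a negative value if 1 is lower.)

For any compensation level in the mantle, the mantle terms cancel and isostasy reduces to e = (Σt_1 − Σt_2) − (Σ(ρt)_1 − Σ(ρt)_2) / ρ_m.
Σt_1 = 35.24 km; Σt_2 = 9.116 km; Σ(ρt)_1 = 95923.28; Σ(ρt)_2 = 19046.737 (in km·kg/m³).
e = (35.24 − 9.116) − (95923.28 − 19046.737) / 3370 = 3.31 km.

3.31 km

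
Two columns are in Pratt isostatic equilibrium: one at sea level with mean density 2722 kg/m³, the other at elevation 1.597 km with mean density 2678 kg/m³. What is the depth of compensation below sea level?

97.2 km

ρ_ref D = ρ (D + h) → D (ρ_ref − ρ) = ρ h.
D = ρ h/(ρ_ref − ρ) = 2678 × 1.597 km/(2722 − 2678) = 97.2 km.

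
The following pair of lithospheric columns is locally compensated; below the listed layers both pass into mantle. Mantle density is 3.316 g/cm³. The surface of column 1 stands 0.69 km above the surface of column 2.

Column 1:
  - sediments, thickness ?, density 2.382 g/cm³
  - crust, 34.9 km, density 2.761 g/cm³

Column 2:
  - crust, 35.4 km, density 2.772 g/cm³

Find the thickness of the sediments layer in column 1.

2.33 km

Take the compensation level at the base of the deeper column (depth z_c below the surface of column 1) and equate Σ ρ_i t_i down to z_c; mantle fills any gap and the z_c terms cancel.
Column 1: x×2.382 + 34.9×2.761 + (z_c − 34.9 − x)×3.316
Column 2: 0.69×0 + 35.4×2.772 + (z_c − 0.69 − 35.4)×3.316
The z_c×3.316 term appears on both sides and cancels. Collect the known terms of each column as K = Σ(ρt)_known − 3.316 × (depth of known layers): K_1 = 96.3589 − 3.316×34.9 = −19.3695; K_2 = 98.1288 − 3.316×(0.69 + 35.4) = −21.54564.
Balance: K_1 − x×(3.316 − 2.382) = K_2, so x = (K_1 − K_2)/(3.316 − 2.382) = 2.17614/0.934 = 2.33 km.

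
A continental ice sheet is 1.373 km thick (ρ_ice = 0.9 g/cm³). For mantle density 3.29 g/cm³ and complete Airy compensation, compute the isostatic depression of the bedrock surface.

In Airy isostatic equilibrium: the ice load ρ_ice t is balanced by mantle displaced below, ρ_m s.
s = t ρ_ice / ρ_m = 1.373 km × 0.9/3.29 = 0.376 km.

0.376 km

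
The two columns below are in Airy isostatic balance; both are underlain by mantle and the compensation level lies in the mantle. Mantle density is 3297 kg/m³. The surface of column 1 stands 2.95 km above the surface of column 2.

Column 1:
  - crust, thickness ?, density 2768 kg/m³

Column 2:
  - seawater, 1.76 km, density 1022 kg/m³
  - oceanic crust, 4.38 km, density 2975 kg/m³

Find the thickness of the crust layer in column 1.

Take the compensation level at the base of the deeper column (depth z_c below the surface of column 1) and equate Σ ρ_i t_i down to z_c; mantle fills any gap and the z_c terms cancel.
Column 1: x×2768 + (z_c − 0 − x)×3297
Column 2: 2.95×0 + 1.76×1022 + 4.38×2975 + (z_c − 2.95 − 6.14)×3297
The z_c×3297 term appears on both sides and cancels. Collect the known terms of each column as K = Σ(ρt)_known − 3297 × (depth of known layers): K_1 = 0 − 3297×0 = 0; K_2 = 14829.22 − 3297×(2.95 + 6.14) = −15140.51.
Balance: K_1 − x×(3297 − 2768) = K_2, so x = (K_1 − K_2)/(3297 − 2768) = 15140.5/529 = 28.6 km.

28.6 km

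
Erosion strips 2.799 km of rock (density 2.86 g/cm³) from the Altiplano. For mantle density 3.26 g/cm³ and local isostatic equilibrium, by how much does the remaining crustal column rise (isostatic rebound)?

Unloading: uplift u = e ρ_c/ρ_m = 2.799 km × 2.86/3.26 = 2.46 km.

2.46 km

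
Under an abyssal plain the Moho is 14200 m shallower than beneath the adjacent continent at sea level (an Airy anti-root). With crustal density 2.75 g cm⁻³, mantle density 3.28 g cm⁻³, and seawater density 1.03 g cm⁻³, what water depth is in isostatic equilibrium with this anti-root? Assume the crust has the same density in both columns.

4380 m

Replacing a thickness d of crust by seawater at the top must be balanced by replacing crust with mantle at the base: d (ρ_c − ρ_w) = a (ρ_m − ρ_c).
d = a (ρ_m − ρ_c)/(ρ_c − ρ_w) = 14200 m × 0.53/1.72 = 4380 m.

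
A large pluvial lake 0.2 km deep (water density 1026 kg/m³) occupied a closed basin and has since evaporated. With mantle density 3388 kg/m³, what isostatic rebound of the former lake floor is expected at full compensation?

u = d ρ_w/ρ_m = 0.2 km × 1026/3388 = 0.0606 km.

0.0606 km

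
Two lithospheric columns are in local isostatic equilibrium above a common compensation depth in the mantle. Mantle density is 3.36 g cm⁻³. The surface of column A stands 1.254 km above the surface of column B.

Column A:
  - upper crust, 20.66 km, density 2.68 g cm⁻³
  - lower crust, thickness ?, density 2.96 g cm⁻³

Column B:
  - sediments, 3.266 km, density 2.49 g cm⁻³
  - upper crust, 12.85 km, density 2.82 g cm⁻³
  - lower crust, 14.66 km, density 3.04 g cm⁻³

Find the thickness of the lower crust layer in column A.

Take the compensation level at the base of the deeper column (depth z_c below the surface of column A) and equate Σ ρ_i t_i down to z_c; mantle fills any gap and the z_c terms cancel.
Column A: 20.66×2.68 + x×2.96 + (z_c − 20.66 − x)×3.36
Column B: 1.254×0 + 3.266×2.49 + 12.85×2.82 + 14.66×3.04 + (z_c − 1.254 − 30.776)×3.36
The z_c×3.36 term appears on both sides and cancels. Collect the known terms of each column as K = Σ(ρt)_known − 3.36 × (depth of known layers): K_A = 55.3688 − 3.36×20.66 = −14.0488; K_B = 88.93574 − 3.36×(1.254 + 30.776) = −18.68506.
Balance: K_A − x×(3.36 − 2.96) = K_B, so x = (K_A − K_B)/(3.36 − 2.96) = 4.63626/0.4 = 11.6 km.

11.6 km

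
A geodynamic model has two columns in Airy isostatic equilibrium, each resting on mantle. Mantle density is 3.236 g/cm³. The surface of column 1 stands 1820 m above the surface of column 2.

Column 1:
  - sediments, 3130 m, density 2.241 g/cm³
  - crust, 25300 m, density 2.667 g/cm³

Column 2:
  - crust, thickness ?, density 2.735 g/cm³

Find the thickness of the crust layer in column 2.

Take the compensation level at the base of the deeper column (depth z_c below the surface of column 1) and equate Σ ρ_i t_i down to z_c; mantle fills any gap and the z_c terms cancel.
Column 1: 3130×2.241 + 25300×2.667 + (z_c − 28430)×3.236
Column 2: 1820×0 + x×2.735 + (z_c − 1820 − 0 − x)×3.236
The z_c×3.236 term appears on both sides and cancels. Collect the known terms of each column as K = Σ(ρt)_known − 3.236 × (depth of known layers): K_1 = 74489.43 − 3.236×28430 = −17510.05; K_2 = 0 − 3.236×(1820 + 0) = −5889.52.
Balance: K_1 = K_2 − x×(3.236 − 2.735), so x = (K_2 − K_1)/(3.236 − 2.735) = 11620.5/0.501 = 23200 m.

23200 m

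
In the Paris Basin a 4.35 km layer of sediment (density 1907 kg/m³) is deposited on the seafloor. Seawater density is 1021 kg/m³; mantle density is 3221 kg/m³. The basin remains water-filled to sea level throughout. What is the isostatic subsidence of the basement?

1.75 km

Submarine loading: the sediment displaces seawater, and the subsidence is in turn flooded, so s (ρ_m − ρ_w) = t (ρ_sed − ρ_w).
s = 4.35 km × (1907 − 1021) / (3221 − 1021) = 1.75 km.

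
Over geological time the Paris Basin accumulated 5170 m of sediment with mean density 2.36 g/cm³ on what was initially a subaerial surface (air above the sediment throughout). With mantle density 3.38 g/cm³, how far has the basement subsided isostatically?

Subaerial load: s = t ρ_sed / ρ_m = 5170 m × 2.36/3.38 = 3610 m.

3610 m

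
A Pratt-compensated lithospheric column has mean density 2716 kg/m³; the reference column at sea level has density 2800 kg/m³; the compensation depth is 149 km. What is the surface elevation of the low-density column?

ρ_ref D = ρ (D + h) → h = D (ρ_ref − ρ)/ρ.
h = 149 km × (2800 − 2716)/2716 = 4.61 km.

4.61 km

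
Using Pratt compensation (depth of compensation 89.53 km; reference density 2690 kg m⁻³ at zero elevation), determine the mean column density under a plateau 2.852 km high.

Pratt balance: ρ_ref D = ρ (D + h).
ρ = ρ_ref D/(D + h) = 2690 × 89.53 km/(89.53 km + 2.852 km) = 2610 kg m⁻³.

2610 kg m⁻³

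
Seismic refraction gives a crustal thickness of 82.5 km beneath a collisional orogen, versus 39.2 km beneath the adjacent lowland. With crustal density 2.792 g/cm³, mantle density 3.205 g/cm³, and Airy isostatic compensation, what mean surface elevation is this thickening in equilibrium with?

Excess crust Δ = 82.5 km − 39.2 km = 43.3 km, split between elevation h and root r with h + r = Δ.
Airy balance ρ_c h = (ρ_m − ρ_c) r gives r = h ρ_c/(ρ_m − ρ_c), so h (1 + ρ_c/(ρ_m − ρ_c)) = Δ, i.e. h = Δ (ρ_m − ρ_c)/ρ_m.
h = 43.3 km × 0.413/3.205 = 5.58 km.

5.58 km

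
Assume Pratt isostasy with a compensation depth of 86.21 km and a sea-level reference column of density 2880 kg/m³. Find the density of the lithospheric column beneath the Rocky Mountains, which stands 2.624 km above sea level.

Pratt balance: ρ_ref D = ρ (D + h).
ρ = ρ_ref D/(D + h) = 2880 × 86.21 km/(86.21 km + 2.624 km) = 2790 kg/m³.

2790 kg/m³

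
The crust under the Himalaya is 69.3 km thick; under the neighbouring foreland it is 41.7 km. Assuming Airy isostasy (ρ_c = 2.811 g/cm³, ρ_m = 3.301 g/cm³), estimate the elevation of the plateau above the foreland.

4.1 km

Excess crust Δ = 69.3 km − 41.7 km = 27.6 km, split between elevation h and root r with h + r = Δ.
Airy balance ρ_c h = (ρ_m − ρ_c) r gives r = h ρ_c/(ρ_m − ρ_c), so h (1 + ρ_c/(ρ_m − ρ_c)) = Δ, i.e. h = Δ (ρ_m − ρ_c)/ρ_m.
h = 27.6 km × 0.49/3.301 = 4.1 km.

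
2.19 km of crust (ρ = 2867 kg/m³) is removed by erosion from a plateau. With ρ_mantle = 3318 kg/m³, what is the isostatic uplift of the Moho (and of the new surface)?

1.89 km

Unloading: uplift u = e ρ_c/ρ_m = 2.19 km × 2867/3318 = 1.89 km.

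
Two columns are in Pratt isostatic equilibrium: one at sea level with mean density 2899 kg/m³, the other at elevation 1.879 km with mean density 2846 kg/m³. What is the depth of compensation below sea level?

101 km

ρ_ref D = ρ (D + h) → D (ρ_ref − ρ) = ρ h.
D = ρ h/(ρ_ref − ρ) = 2846 × 1.879 km/(2899 − 2846) = 101 km.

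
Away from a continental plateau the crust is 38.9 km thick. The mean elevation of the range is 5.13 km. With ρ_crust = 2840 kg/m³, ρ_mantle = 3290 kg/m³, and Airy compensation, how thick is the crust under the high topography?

76.4 km

Root depth r = h ρ_c / (ρ_m − ρ_c) = 5.13 km × 2840 / 450 = 32.38 km.
Total thickness = T + h + r = 38.9 km + 5.13 km + 32.38 km = 76.4 km.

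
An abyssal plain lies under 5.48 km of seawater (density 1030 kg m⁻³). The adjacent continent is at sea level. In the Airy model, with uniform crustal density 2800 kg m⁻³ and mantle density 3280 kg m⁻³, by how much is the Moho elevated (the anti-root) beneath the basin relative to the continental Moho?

20.2 km

For local isostatic compensation: replacing crust with seawater at the top is compensated by replacing crust with mantle at the base: d (ρ_c − ρ_w) = a (ρ_m − ρ_c).
a = d (ρ_c − ρ_w)/(ρ_m − ρ_c) = 5.48 km × 1770/480 = 20.2 km.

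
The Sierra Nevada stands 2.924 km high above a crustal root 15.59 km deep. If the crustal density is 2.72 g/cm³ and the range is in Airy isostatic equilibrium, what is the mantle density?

Airy balance: ρ_c h = (ρ_m − ρ_c) r → ρ_m = ρ_c (1 + h/r).
ρ_m = 2.72 × (1 + 2.924 km/15.59 km) = 3.23 g/cm³.

3.23 g/cm³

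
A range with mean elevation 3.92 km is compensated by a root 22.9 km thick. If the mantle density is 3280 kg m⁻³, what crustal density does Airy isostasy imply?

2800 kg m⁻³

ρ_c h = (ρ_m − ρ_c) r → ρ_c (h + r) = ρ_m r → ρ_c = ρ_m r / (h + r).
ρ_c = 3280 × 22.9 km / (3.92 km + 22.9 km) = 2800 kg m⁻³.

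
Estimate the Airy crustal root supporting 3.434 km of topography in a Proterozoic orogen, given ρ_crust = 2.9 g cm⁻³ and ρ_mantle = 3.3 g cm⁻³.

24.9 km

Equating mass per unit area of the two columns: the weight of the topography is balanced by the buoyancy of the root, ρ_c h = (ρ_m − ρ_c) r.
r = h · ρ_c / (ρ_m − ρ_c) = 3.434 km × 2.9 / (3.3 − 2.9) = 24.9 km.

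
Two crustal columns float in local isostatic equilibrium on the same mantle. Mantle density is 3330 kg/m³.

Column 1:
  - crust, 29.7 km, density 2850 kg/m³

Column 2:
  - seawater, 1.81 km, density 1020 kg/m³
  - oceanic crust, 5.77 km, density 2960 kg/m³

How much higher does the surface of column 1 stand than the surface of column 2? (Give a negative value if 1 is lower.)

For any compensation level in the mantle, the mantle terms cancel and isostasy reduces to e = (Σt_1 − Σt_2) − (Σ(ρt)_1 − Σ(ρt)_2) / ρ_m.
Σt_1 = 29.7 km; Σt_2 = 7.58 km; Σ(ρt)_1 = 84645; Σ(ρt)_2 = 18925.4 (in km·kg/m³).
e = (29.7 − 7.58) − (84645 − 18925.4) / 3330 = 2.38 km.

2.38 km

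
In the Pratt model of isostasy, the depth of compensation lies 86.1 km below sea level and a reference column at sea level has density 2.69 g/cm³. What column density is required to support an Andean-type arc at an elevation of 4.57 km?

Pratt balance: ρ_ref D = ρ (D + h).
ρ = ρ_ref D/(D + h) = 2.69 × 86.1 km/(86.1 km + 4.57 km) = 2.55 g/cm³.

2.55 g/cm³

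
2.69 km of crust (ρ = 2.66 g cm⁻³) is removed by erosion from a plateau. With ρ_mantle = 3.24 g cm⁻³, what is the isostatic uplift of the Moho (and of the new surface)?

2.21 km

Unloading: uplift u = e ρ_c/ρ_m = 2.69 km × 2.66/3.24 = 2.21 km.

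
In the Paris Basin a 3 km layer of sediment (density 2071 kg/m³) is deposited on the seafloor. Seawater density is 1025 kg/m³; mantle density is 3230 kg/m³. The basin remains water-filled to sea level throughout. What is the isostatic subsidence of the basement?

Submarine loading: the sediment displaces seawater, and the subsidence is in turn flooded, so s (ρ_m − ρ_w) = t (ρ_sed − ρ_w).
s = 3 km × (2071 − 1025) / (3230 − 1025) = 1.42 km.

1.42 km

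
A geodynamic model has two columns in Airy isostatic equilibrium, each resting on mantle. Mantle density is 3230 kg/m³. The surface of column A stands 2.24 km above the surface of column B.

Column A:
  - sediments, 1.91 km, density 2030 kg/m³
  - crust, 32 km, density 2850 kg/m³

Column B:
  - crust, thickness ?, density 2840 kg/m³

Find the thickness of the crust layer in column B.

18.5 km

Take the compensation level at the base of the deeper column (depth z_c below the surface of column A) and equate Σ ρ_i t_i down to z_c; mantle fills any gap and the z_c terms cancel.
Column A: 1.91×2030 + 32×2850 + (z_c − 33.91)×3230
Column B: 2.24×0 + x×2840 + (z_c − 2.24 − 0 − x)×3230
The z_c×3230 term appears on both sides and cancels. Collect the known terms of each column as K = Σ(ρt)_known − 3230 × (depth of known layers): K_A = 95077.3 − 3230×33.91 = −14452; K_B = 0 − 3230×(2.24 + 0) = −7235.2.
Balance: K_A = K_B − x×(3230 − 2840), so x = (K_B − K_A)/(3230 − 2840) = 7216.8/390 = 18.5 km.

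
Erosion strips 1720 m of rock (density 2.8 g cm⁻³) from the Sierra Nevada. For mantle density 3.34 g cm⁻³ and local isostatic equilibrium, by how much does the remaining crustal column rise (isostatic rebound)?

Unloading: uplift u = e ρ_c/ρ_m = 1720 m × 2.8/3.34 = 1440 m.

1440 m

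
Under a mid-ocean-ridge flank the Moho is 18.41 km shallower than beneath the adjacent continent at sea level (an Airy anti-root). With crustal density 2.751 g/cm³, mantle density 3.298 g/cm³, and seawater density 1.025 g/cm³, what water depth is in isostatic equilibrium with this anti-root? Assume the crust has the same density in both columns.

Replacing a thickness d of crust by seawater at the top must be balanced by replacing crust with mantle at the base: d (ρ_c − ρ_w) = a (ρ_m − ρ_c).
d = a (ρ_m − ρ_c)/(ρ_c − ρ_w) = 18.41 km × 0.547/1.726 = 5.83 km.

5.83 km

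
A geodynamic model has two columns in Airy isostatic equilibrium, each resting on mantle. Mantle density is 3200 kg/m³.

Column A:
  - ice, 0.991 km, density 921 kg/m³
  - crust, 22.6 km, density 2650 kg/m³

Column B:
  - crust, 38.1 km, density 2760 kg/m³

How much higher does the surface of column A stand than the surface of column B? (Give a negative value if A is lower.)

For any compensation level in the mantle, the mantle terms cancel and isostasy reduces to e = (Σt_A − Σt_B) − (Σ(ρt)_A − Σ(ρt)_B) / ρ_m.
Σt_A = 23.591 km; Σt_B = 38.1 km; Σ(ρt)_A = 60802.711; Σ(ρt)_B = 105156 (in km·kg/m³).
e = (23.591 − 38.1) − (60802.711 − 105156) / 3200 = −0.649 km.

−0.649 km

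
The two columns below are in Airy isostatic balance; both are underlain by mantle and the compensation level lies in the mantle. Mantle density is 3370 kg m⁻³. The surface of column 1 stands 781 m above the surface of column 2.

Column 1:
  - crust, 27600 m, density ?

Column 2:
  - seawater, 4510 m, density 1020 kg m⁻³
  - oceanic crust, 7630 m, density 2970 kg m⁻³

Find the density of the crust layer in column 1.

2780 kg m⁻³

Take the compensation level at the base of the deeper column (depth z_c below the surface of column 1) and equate Σ ρ_i t_i down to z_c; mantle fills any gap and the z_c terms cancel.
Column 1: 27600×ρ + (z_c − 27600)×3370
Column 2: 781×0 + 4510×1020 + 7630×2970 + (z_c − 781 − 12140)×3370
The z_c×3370 term appears on both sides and cancels. Collect the known terms of each column as K = Σ(ρt)_known − 3370 × (depth of known layers): K_1 = 0 − 3370×27600 = −93012000; K_2 = 27261300 − 3370×(781 + 12140) = −16282470.
Balance: K_1 + 27600×ρ = K_2, so ρ = (K_2 − K_1)/27600 = 76729500/27600 = 2780 kg m⁻³.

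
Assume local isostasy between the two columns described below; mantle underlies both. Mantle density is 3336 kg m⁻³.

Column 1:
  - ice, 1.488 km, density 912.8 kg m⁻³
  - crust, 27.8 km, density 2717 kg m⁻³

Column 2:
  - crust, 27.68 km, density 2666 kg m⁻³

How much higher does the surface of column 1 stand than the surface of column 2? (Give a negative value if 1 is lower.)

0.68 km

For any compensation level in the mantle, the mantle terms cancel and isostasy reduces to e = (Σt_1 − Σt_2) − (Σ(ρt)_1 − Σ(ρt)_2) / ρ_m.
Σt_1 = 29.288 km; Σt_2 = 27.68 km; Σ(ρt)_1 = 76890.8464; Σ(ρt)_2 = 73794.88 (in km·kg m⁻³).
e = (29.288 − 27.68) − (76890.8464 − 73794.88) / 3336 = 0.68 km.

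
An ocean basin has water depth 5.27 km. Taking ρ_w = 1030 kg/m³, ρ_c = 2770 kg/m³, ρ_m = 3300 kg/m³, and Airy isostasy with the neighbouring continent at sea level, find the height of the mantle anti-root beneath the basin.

17.3 km

Balancing pressure at the compensation depth: replacing crust with seawater at the top is compensated by replacing crust with mantle at the base: d (ρ_c − ρ_w) = a (ρ_m − ρ_c).
a = d (ρ_c − ρ_w)/(ρ_m − ρ_c) = 5.27 km × 1740/530 = 17.3 km.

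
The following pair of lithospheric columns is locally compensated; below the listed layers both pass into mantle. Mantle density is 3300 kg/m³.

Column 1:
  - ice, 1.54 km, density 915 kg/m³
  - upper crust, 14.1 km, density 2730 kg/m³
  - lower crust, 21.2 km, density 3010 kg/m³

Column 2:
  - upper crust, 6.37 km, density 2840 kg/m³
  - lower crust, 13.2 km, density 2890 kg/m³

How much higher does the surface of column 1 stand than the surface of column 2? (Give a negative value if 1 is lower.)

For any compensation level in the mantle, the mantle terms cancel and isostasy reduces to e = (Σt_1 − Σt_2) − (Σ(ρt)_1 − Σ(ρt)_2) / ρ_m.
Σt_1 = 36.84 km; Σt_2 = 19.57 km; Σ(ρt)_1 = 103714.1; Σ(ρt)_2 = 56238.8 (in km·kg/m³).
e = (36.84 − 19.57) − (103714.1 − 56238.8) / 3300 = 2.88 km.

2.88 km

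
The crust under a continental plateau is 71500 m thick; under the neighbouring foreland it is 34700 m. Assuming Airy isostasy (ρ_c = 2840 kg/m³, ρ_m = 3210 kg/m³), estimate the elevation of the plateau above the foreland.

4240 m

Excess crust Δ = 71500 m − 34700 m = 36800 m, split between elevation h and root r with h + r = Δ.
Airy balance ρ_c h = (ρ_m − ρ_c) r gives r = h ρ_c/(ρ_m − ρ_c), so h (1 + ρ_c/(ρ_m − ρ_c)) = Δ, i.e. h = Δ (ρ_m − ρ_c)/ρ_m.
h = 36800 m × 370/3210 = 4240 m.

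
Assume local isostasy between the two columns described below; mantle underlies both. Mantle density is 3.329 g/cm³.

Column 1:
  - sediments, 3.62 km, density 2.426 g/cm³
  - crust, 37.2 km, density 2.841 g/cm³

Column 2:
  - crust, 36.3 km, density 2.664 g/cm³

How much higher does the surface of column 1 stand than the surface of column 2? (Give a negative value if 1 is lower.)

−0.816 km

For any compensation level in the mantle, the mantle terms cancel and isostasy reduces to e = (Σt_1 − Σt_2) − (Σ(ρt)_1 − Σ(ρt)_2) / ρ_m.
Σt_1 = 40.82 km; Σt_2 = 36.3 km; Σ(ρt)_1 = 114.46732; Σ(ρt)_2 = 96.7032 (in km·g/cm³).
e = (40.82 − 36.3) − (114.46732 − 96.7032) / 3.329 = −0.816 km.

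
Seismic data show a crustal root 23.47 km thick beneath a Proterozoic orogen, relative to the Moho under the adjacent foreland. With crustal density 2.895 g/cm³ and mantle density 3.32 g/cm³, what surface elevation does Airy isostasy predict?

By Archimedes' principle applied to the lithosphere: ρ_c h = (ρ_m − ρ_c) r.
h = r (ρ_m − ρ_c) / ρ_c = 23.47 km × (3.32 − 2.895) / 2.895 = 3.45 km.

3.45 km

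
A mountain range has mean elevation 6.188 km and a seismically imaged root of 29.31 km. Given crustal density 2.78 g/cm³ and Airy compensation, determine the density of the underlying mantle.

3.37 g/cm³

Airy balance: ρ_c h = (ρ_m − ρ_c) r → ρ_m = ρ_c (1 + h/r).
ρ_m = 2.78 × (1 + 6.188 km/29.31 km) = 3.37 g/cm³.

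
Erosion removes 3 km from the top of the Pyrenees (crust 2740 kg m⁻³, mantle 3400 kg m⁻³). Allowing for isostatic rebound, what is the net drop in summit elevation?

0.582 km

Rebound u = e ρ_c/ρ_m = 3 km × 2740/3400 = 2.418 km.
Net surface drop = e − u = 3 km − 2.418 km = e (ρ_m − ρ_c)/ρ_m = 0.582 km.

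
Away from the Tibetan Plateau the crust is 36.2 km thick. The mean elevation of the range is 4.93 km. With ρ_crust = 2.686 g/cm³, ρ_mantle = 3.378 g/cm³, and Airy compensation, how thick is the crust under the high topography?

60.3 km

Root depth r = h ρ_c / (ρ_m − ρ_c) = 4.93 km × 2.686 / 0.692 = 19.14 km.
Total thickness = T + h + r = 36.2 km + 4.93 km + 19.14 km = 60.3 km.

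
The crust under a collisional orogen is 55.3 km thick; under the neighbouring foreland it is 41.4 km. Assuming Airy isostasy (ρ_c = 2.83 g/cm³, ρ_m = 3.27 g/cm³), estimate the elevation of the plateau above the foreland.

1.87 km

Excess crust Δ = 55.3 km − 41.4 km = 13.9 km, split between elevation h and root r with h + r = Δ.
Airy balance ρ_c h = (ρ_m − ρ_c) r gives r = h ρ_c/(ρ_m − ρ_c), so h (1 + ρ_c/(ρ_m − ρ_c)) = Δ, i.e. h = Δ (ρ_m − ρ_c)/ρ_m.
h = 13.9 km × 0.44/3.27 = 1.87 km.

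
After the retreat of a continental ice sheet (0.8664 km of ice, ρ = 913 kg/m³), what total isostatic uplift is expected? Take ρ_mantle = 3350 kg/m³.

Removing the load lets mantle flow back in; uplift u satisfies ρ_ice t = ρ_m u.
u = t ρ_ice/ρ_m = 0.8664 km × 913/3350 = 0.236 km.

0.236 km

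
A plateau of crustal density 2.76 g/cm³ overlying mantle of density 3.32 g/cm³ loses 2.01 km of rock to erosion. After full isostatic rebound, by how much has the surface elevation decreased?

Rebound u = e ρ_c/ρ_m = 2.01 km × 2.76/3.32 = 1.671 km.
Net surface drop = e − u = 2.01 km − 1.671 km = e (ρ_m − ρ_c)/ρ_m = 0.339 km.

0.339 km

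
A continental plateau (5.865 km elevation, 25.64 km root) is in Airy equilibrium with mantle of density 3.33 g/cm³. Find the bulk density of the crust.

2.71 g/cm³

ρ_c h = (ρ_m − ρ_c) r → ρ_c (h + r) = ρ_m r → ρ_c = ρ_m r / (h + r).
ρ_c = 3.33 × 25.64 km / (5.865 km + 25.64 km) = 2.71 g/cm³.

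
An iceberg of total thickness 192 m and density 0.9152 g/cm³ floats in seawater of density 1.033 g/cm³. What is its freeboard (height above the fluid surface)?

21.9 m

Floating equilibrium: submerged depth d = t ρ_obj/ρ_fluid = 192 m × 0.9152/1.033 = 170.1 m.
Freeboard = t − d = 192 m − 170.1 m = 21.9 m.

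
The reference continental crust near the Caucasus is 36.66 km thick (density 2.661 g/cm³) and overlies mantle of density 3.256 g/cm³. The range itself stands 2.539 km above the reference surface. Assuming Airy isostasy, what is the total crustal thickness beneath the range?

Root depth r = h ρ_c / (ρ_m − ρ_c) = 2.539 km × 2.661 / 0.595 = 11.36 km.
Total thickness = T + h + r = 36.66 km + 2.539 km + 11.36 km = 50.6 km.

50.6 km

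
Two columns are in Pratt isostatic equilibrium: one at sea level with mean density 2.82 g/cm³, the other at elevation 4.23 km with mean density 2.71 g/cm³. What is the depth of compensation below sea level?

ρ_ref D = ρ (D + h) → D (ρ_ref − ρ) = ρ h.
D = ρ h/(ρ_ref − ρ) = 2.71 × 4.23 km/(2.82 − 2.71) = 104 km.

104 km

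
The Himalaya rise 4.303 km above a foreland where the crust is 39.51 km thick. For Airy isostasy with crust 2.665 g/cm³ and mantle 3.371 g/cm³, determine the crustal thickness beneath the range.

Root depth r = h ρ_c / (ρ_m − ρ_c) = 4.303 km × 2.665 / 0.706 = 16.24 km.
Total thickness = T + h + r = 39.51 km + 4.303 km + 16.24 km = 60.1 km.

60.1 km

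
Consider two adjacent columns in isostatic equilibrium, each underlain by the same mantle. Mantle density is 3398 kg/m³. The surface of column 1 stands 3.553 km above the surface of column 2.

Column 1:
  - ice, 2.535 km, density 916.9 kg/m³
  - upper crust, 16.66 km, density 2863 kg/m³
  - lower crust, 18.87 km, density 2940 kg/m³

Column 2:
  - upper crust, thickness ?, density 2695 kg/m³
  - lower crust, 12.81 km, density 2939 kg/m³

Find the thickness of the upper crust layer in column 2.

8.38 km

Take the compensation level at the base of the deeper column (depth z_c below the surface of column 1) and equate Σ ρ_i t_i down to z_c; mantle fills any gap and the z_c terms cancel.
Column 1: 2.535×916.9 + 16.66×2863 + 18.87×2940 + (z_c − 38.065)×3398
Column 2: 3.553×0 + x×2695 + 12.81×2939 + (z_c − 3.553 − 12.81 − x)×3398
The z_c×3398 term appears on both sides and cancels. Collect the known terms of each column as K = Σ(ρt)_known − 3398 × (depth of known layers): K_1 = 105499.721 − 3398×38.065 = −23845.1485; K_2 = 37648.59 − 3398×(3.553 + 12.81) = −17952.884.
Balance: K_1 = K_2 − x×(3398 − 2695), so x = (K_2 − K_1)/(3398 − 2695) = 5892.26/703 = 8.38 km.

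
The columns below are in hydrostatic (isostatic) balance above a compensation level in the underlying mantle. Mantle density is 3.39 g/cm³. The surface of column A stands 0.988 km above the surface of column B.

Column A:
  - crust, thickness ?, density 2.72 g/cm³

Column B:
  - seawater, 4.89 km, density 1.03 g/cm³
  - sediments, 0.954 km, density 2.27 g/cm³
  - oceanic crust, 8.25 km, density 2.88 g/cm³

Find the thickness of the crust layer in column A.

Take the compensation level at the base of the deeper column (depth z_c below the surface of column A) and equate Σ ρ_i t_i down to z_c; mantle fills any gap and the z_c terms cancel.
Column A: x×2.72 + (z_c − 0 − x)×3.39
Column B: 0.988×0 + 4.89×1.03 + 0.954×2.27 + 8.25×2.88 + (z_c − 0.988 − 14.094)×3.39
The z_c×3.39 term appears on both sides and cancels. Collect the known terms of each column as K = Σ(ρt)_known − 3.39 × (depth of known layers): K_A = 0 − 3.39×0 = 0; K_B = 30.96228 − 3.39×(0.988 + 14.094) = −20.1657.
Balance: K_A − x×(3.39 − 2.72) = K_B, so x = (K_A − K_B)/(3.39 − 2.72) = 20.1657/0.67 = 30.1 km.

30.1 km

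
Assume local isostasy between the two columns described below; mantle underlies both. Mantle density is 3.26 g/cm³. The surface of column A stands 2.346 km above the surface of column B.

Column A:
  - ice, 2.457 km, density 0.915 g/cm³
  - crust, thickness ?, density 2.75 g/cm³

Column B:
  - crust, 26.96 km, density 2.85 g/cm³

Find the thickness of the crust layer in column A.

Take the compensation level at the base of the deeper column (depth z_c below the surface of column A) and equate Σ ρ_i t_i down to z_c; mantle fills any gap and the z_c terms cancel.
Column A: 2.457×0.915 + x×2.75 + (z_c − 2.457 − x)×3.26
Column B: 2.346×0 + 26.96×2.85 + (z_c − 2.346 − 26.96)×3.26
The z_c×3.26 term appears on both sides and cancels. Collect the known terms of each column as K = Σ(ρt)_known − 3.26 × (depth of known layers): K_A = 2.248155 − 3.26×2.457 = −5.761665; K_B = 76.836 − 3.26×(2.346 + 26.96) = −18.70156.
Balance: K_A − x×(3.26 − 2.75) = K_B, so x = (K_A − K_B)/(3.26 − 2.75) = 12.9399/0.51 = 25.4 km.

25.4 km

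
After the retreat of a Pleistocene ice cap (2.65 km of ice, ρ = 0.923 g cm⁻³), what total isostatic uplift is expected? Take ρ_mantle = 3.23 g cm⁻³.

Removing the load lets mantle flow back in; uplift u satisfies ρ_ice t = ρ_m u.
u = t ρ_ice/ρ_m = 2.65 km × 0.923/3.23 = 0.757 km.

0.757 km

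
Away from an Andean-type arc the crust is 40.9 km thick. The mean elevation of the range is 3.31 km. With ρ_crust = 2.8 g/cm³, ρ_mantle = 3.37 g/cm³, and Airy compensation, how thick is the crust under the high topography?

Root depth r = h ρ_c / (ρ_m − ρ_c) = 3.31 km × 2.8 / 0.57 = 16.26 km.
Total thickness = T + h + r = 40.9 km + 3.31 km + 16.26 km = 60.5 km.

60.5 km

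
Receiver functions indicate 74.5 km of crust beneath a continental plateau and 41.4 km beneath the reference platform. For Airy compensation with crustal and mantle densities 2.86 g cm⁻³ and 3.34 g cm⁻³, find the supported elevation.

Excess crust Δ = 74.5 km − 41.4 km = 33.1 km, split between elevation h and root r with h + r = Δ.
Airy balance ρ_c h = (ρ_m − ρ_c) r gives r = h ρ_c/(ρ_m − ρ_c), so h (1 + ρ_c/(ρ_m − ρ_c)) = Δ, i.e. h = Δ (ρ_m − ρ_c)/ρ_m.
h = 33.1 km × 0.48/3.34 = 4.76 km.

4.76 km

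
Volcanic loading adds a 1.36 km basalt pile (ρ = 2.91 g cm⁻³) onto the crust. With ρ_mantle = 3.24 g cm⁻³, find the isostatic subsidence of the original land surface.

1.22 km

Subaerial loading: s = t ρ_load / ρ_m.
s = 1.36 km × 2.91/3.24 = 1.22 km.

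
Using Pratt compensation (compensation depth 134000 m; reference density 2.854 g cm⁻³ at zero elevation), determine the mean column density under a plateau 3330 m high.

Pratt balance: ρ_ref D = ρ (D + h).
ρ = ρ_ref D/(D + h) = 2.854 × 134000 m/(134000 m + 3330 m) = 2.78 g cm⁻³.

2.78 g cm⁻³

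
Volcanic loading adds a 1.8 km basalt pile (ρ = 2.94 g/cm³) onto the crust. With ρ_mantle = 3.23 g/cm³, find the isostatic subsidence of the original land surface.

Subaerial loading: s = t ρ_load / ρ_m.
s = 1.8 km × 2.94/3.23 = 1.64 km.

1.64 km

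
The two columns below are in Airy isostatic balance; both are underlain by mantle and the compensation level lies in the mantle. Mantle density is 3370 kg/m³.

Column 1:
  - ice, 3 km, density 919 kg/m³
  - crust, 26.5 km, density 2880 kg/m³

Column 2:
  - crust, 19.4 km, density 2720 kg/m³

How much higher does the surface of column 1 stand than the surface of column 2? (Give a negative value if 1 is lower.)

For any compensation level in the mantle, the mantle terms cancel and isostasy reduces to e = (Σt_1 − Σt_2) − (Σ(ρt)_1 − Σ(ρt)_2) / ρ_m.
Σt_1 = 29.5 km; Σt_2 = 19.4 km; Σ(ρt)_1 = 79077; Σ(ρt)_2 = 52768 (in km·kg/m³).
e = (29.5 − 19.4) − (79077 − 52768) / 3370 = 2.29 km.

2.29 km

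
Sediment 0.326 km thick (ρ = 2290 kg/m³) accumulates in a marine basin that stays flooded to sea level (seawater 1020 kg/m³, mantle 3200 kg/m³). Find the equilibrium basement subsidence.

0.19 km

Submarine loading: the sediment displaces seawater, and the subsidence is in turn flooded, so s (ρ_m − ρ_w) = t (ρ_sed − ρ_w).
s = 0.326 km × (2290 − 1020) / (3200 − 1020) = 0.19 km.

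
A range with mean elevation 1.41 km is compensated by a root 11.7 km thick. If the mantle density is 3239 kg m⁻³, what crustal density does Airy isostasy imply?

2890 kg m⁻³

ρ_c h = (ρ_m − ρ_c) r → ρ_c (h + r) = ρ_m r → ρ_c = ρ_m r / (h + r).
ρ_c = 3239 × 11.7 km / (1.41 km + 11.7 km) = 2890 kg m⁻³.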